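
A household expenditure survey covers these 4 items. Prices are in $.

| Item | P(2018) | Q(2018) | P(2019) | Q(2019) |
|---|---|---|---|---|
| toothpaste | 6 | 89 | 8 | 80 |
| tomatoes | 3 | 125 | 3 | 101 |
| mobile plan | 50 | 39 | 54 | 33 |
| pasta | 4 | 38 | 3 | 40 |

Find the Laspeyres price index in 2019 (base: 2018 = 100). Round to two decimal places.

Laspeyres price index uses base-period quantities as weights.
ΣP(2019)·Q(2018) = 8×89 + 3×125 + 54×39 + 3×38 = 712 + 375 + 2106 + 114 = 3307
ΣP(2018)·Q(2018) = 6×89 + 3×125 + 50×39 + 4×38 = 534 + 375 + 1950 + 152 = 3011
Index = 3307 / 3011 × 100 = 109.8306

109.83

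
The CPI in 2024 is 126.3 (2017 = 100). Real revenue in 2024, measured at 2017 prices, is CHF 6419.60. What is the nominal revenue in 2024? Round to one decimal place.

8108.0

Nominal = Real × (Index/100) = 6419.60 × (126.3/100)
        = 6419.60 × 1.263 = 8107.9548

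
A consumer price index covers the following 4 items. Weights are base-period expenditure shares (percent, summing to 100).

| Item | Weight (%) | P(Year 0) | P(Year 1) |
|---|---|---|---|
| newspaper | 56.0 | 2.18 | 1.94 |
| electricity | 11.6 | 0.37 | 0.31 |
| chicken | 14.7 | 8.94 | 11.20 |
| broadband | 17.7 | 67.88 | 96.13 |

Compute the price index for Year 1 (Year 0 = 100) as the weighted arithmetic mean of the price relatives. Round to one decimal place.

103.0

newspaper: 56.0 × (1.94/2.18) = 56.0 × 0.889908 = 49.8349
electricity: 11.6 × (0.31/0.37) = 11.6 × 0.837838 = 9.7189
chicken: 14.7 × (11.20/8.94) = 14.7 × 1.252796 = 18.4161
broadband: 17.7 × (96.13/67.88) = 17.7 × 1.416176 = 25.0663
Index = Σ wᵢ·(p₁ᵢ/p₀ᵢ) = 49.8349 + 9.7189 + 18.4161 + 25.0663 = 103.0362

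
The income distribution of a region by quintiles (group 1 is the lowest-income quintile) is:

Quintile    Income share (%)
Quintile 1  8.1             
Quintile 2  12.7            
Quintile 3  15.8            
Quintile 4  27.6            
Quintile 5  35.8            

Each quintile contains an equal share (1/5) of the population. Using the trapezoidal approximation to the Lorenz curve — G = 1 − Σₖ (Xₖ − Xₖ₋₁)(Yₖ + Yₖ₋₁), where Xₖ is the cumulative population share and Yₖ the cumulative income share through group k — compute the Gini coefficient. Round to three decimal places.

0.281

Cumulative income shares Yₖ: 0.0810, 0.2080, 0.3660, 0.6420, 1.0000
Σ (Xₖ−Xₖ₋₁)(Yₖ+Yₖ₋₁) = (1/5)(0.0810+0.0000) + (1/5)(0.2080+0.0810) + (1/5)(0.3660+0.2080) + (1/5)(0.6420+0.3660) + (1/5)(1.0000+0.6420)
  = 0.0162 + 0.0578 + 0.1148 + 0.2016 + 0.3284 = 0.7188
G = 1 − 0.7188 = 0.2812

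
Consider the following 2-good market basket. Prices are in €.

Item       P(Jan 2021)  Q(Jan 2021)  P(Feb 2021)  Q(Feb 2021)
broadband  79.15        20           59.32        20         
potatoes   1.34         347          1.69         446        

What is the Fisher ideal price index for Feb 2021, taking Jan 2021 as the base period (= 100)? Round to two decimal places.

Laspeyres component (base-period weights):
ΣP(Feb 2021)Q(Jan 2021) = 59.32×20 + 1.69×347 = 1186.4 + 586.43 = 1772.83
ΣP(Jan 2021)Q(Jan 2021) = 79.15×20 + 1.34×347 = 1583 + 464.98 = 2047.98
L = 1772.83 / 2047.98 × 100 = 86.5648
Paasche component (current-period weights):
ΣP(Feb 2021)Q(Feb 2021) = 59.32×20 + 1.69×446 = 1186.4 + 753.74 = 1940.14
ΣP(Jan 2021)Q(Feb 2021) = 79.15×20 + 1.34×446 = 1583 + 597.64 = 2180.64
P = 1940.14 / 2180.64 × 100 = 88.9711
Fisher = √(L × P) = √(86.5648 × 88.9711) = 87.7597

87.76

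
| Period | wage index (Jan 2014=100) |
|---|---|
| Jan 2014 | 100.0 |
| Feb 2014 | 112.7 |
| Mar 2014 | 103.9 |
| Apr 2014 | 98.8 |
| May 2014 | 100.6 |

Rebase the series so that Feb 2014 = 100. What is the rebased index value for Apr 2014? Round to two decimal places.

Rebased(Apr 2014) = 98.8 / 112.7 × 100 = 87.6664

87.67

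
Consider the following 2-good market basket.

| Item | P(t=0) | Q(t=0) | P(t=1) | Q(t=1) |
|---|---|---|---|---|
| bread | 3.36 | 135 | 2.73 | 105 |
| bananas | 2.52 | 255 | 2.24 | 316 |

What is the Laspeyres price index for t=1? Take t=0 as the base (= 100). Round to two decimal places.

Laspeyres price index uses base-period quantities as weights.
ΣP(t=1)·Q(t=0) = 2.73×135 + 2.24×255 = 368.55 + 571.2 = 939.75
ΣP(t=0)·Q(t=0) = 3.36×135 + 2.52×255 = 453.6 + 642.6 = 1096.2
Index = 939.75 / 1096.2 × 100 = 85.7280

85.73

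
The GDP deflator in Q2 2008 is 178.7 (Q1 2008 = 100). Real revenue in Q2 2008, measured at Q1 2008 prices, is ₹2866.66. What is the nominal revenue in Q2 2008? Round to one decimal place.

5122.7

Nominal = Real × (Index/100) = 2866.66 × (178.7/100)
        = 2866.66 × 1.787 = 5122.7214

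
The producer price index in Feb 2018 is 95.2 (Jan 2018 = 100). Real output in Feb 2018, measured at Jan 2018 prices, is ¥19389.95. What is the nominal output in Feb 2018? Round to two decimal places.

Nominal = Real × (Index/100) = 19389.95 × (95.2/100)
        = 19389.95 × 0.952 = 18459.2324

18459.23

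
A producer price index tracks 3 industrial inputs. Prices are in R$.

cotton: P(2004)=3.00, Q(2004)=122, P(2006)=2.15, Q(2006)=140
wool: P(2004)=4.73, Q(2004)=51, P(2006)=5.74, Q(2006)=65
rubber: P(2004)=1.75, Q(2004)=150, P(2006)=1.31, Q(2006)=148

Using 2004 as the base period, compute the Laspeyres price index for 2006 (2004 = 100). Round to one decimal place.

86.4

Laspeyres price index uses base-period quantities as weights.
ΣP(2006)·Q(2004) = 2.15×122 + 5.74×51 + 1.31×150 = 262.3 + 292.74 + 196.5 = 751.54
ΣP(2004)·Q(2004) = 3.00×122 + 4.73×51 + 1.75×150 = 366 + 241.23 + 262.5 = 869.73
Index = 751.54 / 869.73 × 100 = 86.4107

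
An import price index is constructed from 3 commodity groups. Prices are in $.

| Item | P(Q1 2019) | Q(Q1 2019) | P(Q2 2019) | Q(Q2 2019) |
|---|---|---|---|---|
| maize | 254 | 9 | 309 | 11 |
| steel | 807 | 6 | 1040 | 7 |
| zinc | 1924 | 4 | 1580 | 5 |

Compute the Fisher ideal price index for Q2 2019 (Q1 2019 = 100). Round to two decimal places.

Laspeyres component (base-period weights):
ΣP(Q2 2019)Q(Q1 2019) = 309×9 + 1040×6 + 1580×4 = 2781 + 6240 + 6320 = 15341
ΣP(Q1 2019)Q(Q1 2019) = 254×9 + 807×6 + 1924×4 = 2286 + 4842 + 7696 = 14824
L = 15341 / 14824 × 100 = 103.4876
Paasche component (current-period weights):
ΣP(Q2 2019)Q(Q2 2019) = 309×11 + 1040×7 + 1580×5 = 3399 + 7280 + 7900 = 18579
ΣP(Q1 2019)Q(Q2 2019) = 254×11 + 807×7 + 1924×5 = 2794 + 5649 + 9620 = 18063
P = 18579 / 18063 × 100 = 102.8567
Fisher = √(L × P) = √(103.4876 × 102.8567) = 103.1716

103.17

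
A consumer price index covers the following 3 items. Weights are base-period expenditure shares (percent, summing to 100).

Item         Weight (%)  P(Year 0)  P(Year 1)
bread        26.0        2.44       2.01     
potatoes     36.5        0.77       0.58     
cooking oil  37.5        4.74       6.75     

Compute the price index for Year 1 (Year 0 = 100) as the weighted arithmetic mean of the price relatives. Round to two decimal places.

102.31

bread: 26.0 × (2.01/2.44) = 26.0 × 0.823770 = 21.4180
potatoes: 36.5 × (0.58/0.77) = 36.5 × 0.753247 = 27.4935
cooking oil: 37.5 × (6.75/4.74) = 37.5 × 1.424051 = 53.4019
Index = Σ wᵢ·(p₁ᵢ/p₀ᵢ) = 21.4180 + 27.4935 + 53.4019 = 102.3134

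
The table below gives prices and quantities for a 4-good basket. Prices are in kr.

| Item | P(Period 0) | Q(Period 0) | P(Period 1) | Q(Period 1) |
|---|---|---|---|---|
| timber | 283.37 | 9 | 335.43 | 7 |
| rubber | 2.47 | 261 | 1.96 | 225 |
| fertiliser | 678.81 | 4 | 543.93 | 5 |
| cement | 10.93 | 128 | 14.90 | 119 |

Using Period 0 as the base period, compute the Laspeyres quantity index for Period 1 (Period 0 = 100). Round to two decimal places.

98.97

Laspeyres quantity index uses base-period prices as weights.
ΣP(Period 0)·Q(Period 1) = 283.37×7 + 2.47×225 + 678.81×5 + 10.93×119 = 1983.59 + 555.75 + 3394.05 + 1300.67 = 7234.06
ΣP(Period 0)·Q(Period 0) = 283.37×9 + 2.47×261 + 678.81×4 + 10.93×128 = 2550.33 + 644.67 + 2715.24 + 1399.04 = 7309.28
Index = 7234.06 / 7309.28 × 100 = 98.9709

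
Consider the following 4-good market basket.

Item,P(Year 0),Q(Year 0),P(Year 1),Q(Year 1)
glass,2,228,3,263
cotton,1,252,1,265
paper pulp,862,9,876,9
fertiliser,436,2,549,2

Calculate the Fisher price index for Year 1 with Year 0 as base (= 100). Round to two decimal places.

Laspeyres component (base-period weights):
ΣP(Year 1)Q(Year 0) = 3×228 + 1×252 + 876×9 + 549×2 = 684 + 252 + 7884 + 1098 = 9918
ΣP(Year 0)Q(Year 0) = 2×228 + 1×252 + 862×9 + 436×2 = 456 + 252 + 7758 + 872 = 9338
L = 9918 / 9338 × 100 = 106.2112
Paasche component (current-period weights):
ΣP(Year 1)Q(Year 1) = 3×263 + 1×265 + 876×9 + 549×2 = 789 + 265 + 7884 + 1098 = 10036
ΣP(Year 0)Q(Year 1) = 2×263 + 1×265 + 862×9 + 436×2 = 526 + 265 + 7758 + 872 = 9421
P = 10036 / 9421 × 100 = 106.5280
Fisher = √(L × P) = √(106.2112 × 106.5280) = 106.3695

106.37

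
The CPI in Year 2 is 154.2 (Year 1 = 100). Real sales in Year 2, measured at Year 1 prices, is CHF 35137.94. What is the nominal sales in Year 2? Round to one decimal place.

Nominal = Real × (Index/100) = 35137.94 × (154.2/100)
        = 35137.94 × 1.542 = 54182.7035

54182.7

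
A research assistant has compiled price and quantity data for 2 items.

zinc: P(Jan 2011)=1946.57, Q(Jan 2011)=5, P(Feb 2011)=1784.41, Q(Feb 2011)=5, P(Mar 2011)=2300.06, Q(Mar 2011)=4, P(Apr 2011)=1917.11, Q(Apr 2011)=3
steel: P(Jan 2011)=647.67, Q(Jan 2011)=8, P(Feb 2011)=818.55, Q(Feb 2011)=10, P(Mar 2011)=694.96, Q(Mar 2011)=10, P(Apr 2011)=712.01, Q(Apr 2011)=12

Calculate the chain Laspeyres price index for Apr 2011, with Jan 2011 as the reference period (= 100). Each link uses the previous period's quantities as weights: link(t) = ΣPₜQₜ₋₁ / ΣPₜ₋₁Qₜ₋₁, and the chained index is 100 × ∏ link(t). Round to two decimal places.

Link Jan 2011→Feb 2011:
ΣP(Feb 2011)Q(Jan 2011) = 1784.41×5 + 818.55×8 = 8922.05 + 6548.4 = 15470.45
ΣP(Jan 2011)Q(Jan 2011) = 1946.57×5 + 647.67×8 = 9732.85 + 5181.36 = 14914.21
link = 15470.45/14914.21 = 1.037296
Link Feb 2011→Mar 2011:
ΣP(Mar 2011)Q(Feb 2011) = 2300.06×5 + 694.96×10 = 11500.3 + 6949.6 = 18449.9
ΣP(Feb 2011)Q(Feb 2011) = 1784.41×5 + 818.55×10 = 8922.05 + 8185.5 = 17107.55
link = 18449.9/17107.55 = 1.078465
Link Mar 2011→Apr 2011:
ΣP(Apr 2011)Q(Mar 2011) = 1917.11×4 + 712.01×10 = 7668.44 + 7120.1 = 14788.54
ΣP(Mar 2011)Q(Mar 2011) = 2300.06×4 + 694.96×10 = 9200.24 + 6949.6 = 16149.84
link = 14788.54/16149.84 = 0.915708
Chained index = 100 × 1.037296 × 1.078465 × 0.915708 = 102.4392

102.44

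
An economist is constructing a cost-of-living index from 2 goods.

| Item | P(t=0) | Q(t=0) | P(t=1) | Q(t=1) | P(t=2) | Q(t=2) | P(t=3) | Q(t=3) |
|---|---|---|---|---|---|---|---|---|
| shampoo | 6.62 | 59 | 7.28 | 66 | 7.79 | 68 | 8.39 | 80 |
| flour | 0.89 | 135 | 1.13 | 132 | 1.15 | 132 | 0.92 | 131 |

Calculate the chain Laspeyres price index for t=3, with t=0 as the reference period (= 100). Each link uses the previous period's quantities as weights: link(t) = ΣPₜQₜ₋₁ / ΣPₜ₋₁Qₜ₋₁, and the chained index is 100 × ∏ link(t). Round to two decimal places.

Link t=0→t=1:
ΣP(t=1)Q(t=0) = 7.28×59 + 1.13×135 = 429.52 + 152.55 = 582.07
ΣP(t=0)Q(t=0) = 6.62×59 + 0.89×135 = 390.58 + 120.15 = 510.73
link = 582.07/510.73 = 1.139682
Link t=1→t=2:
ΣP(t=2)Q(t=1) = 7.79×66 + 1.15×132 = 514.14 + 151.8 = 665.94
ΣP(t=1)Q(t=1) = 7.28×66 + 1.13×132 = 480.48 + 149.16 = 629.64
link = 665.94/629.64 = 1.057652
Link t=2→t=3:
ΣP(t=3)Q(t=2) = 8.39×68 + 0.92×132 = 570.52 + 121.44 = 691.96
ΣP(t=2)Q(t=2) = 7.79×68 + 1.15×132 = 529.72 + 151.8 = 681.52
link = 691.96/681.52 = 1.015319
Chained index = 100 × 1.139682 × 1.057652 × 1.015319 = 122.3852

122.39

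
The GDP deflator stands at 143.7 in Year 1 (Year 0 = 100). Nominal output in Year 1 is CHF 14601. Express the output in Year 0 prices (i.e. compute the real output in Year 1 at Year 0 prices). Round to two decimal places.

10160.75

Real = Nominal ÷ (Index/100) = 14601 ÷ (143.7/100)
     = 14601 ÷ 1.437 = 10160.7516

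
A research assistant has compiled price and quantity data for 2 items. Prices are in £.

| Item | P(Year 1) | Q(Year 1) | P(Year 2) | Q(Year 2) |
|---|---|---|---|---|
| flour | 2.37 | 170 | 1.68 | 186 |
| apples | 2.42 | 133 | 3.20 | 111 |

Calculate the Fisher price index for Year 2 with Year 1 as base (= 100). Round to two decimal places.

Laspeyres component (base-period weights):
ΣP(Year 2)Q(Year 1) = 1.68×170 + 3.20×133 = 285.6 + 425.6 = 711.2
ΣP(Year 1)Q(Year 1) = 2.37×170 + 2.42×133 = 402.9 + 321.86 = 724.76
L = 711.2 / 724.76 × 100 = 98.1290
Paasche component (current-period weights):
ΣP(Year 2)Q(Year 2) = 1.68×186 + 3.20×111 = 312.48 + 355.2 = 667.68
ΣP(Year 1)Q(Year 2) = 2.37×186 + 2.42×111 = 440.82 + 268.62 = 709.44
P = 667.68 / 709.44 × 100 = 94.1137
Fisher = √(L × P) = √(98.1290 × 94.1137) = 96.1004

96.10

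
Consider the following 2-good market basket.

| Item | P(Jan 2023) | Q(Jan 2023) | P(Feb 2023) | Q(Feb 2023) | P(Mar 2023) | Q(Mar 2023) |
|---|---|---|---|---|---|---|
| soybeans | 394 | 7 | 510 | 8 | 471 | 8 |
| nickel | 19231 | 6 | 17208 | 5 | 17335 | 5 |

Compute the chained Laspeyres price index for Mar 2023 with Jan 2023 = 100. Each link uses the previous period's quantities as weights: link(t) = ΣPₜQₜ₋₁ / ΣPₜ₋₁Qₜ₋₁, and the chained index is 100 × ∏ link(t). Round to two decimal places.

90.74

Link Jan 2023→Feb 2023:
ΣP(Feb 2023)Q(Jan 2023) = 510×7 + 17208×6 = 3570 + 103248 = 106818
ΣP(Jan 2023)Q(Jan 2023) = 394×7 + 19231×6 = 2758 + 115386 = 118144
link = 106818/118144 = 0.904134
Link Feb 2023→Mar 2023:
ΣP(Mar 2023)Q(Feb 2023) = 471×8 + 17335×5 = 3768 + 86675 = 90443
ΣP(Feb 2023)Q(Feb 2023) = 510×8 + 17208×5 = 4080 + 86040 = 90120
link = 90443/90120 = 1.003584
Chained index = 100 × 0.904134 × 1.003584 = 90.7374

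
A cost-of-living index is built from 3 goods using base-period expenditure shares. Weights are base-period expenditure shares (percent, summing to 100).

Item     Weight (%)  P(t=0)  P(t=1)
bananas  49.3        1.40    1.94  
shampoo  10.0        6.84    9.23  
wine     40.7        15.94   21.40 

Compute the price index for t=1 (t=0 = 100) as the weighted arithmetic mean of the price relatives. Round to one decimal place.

bananas: 49.3 × (1.94/1.40) = 49.3 × 1.385714 = 68.3157
shampoo: 10.0 × (9.23/6.84) = 10.0 × 1.349415 = 13.4942
wine: 40.7 × (21.40/15.94) = 40.7 × 1.342535 = 54.6412
Index = Σ wᵢ·(p₁ᵢ/p₀ᵢ) = 68.3157 + 13.4942 + 54.6412 = 136.4510

136.5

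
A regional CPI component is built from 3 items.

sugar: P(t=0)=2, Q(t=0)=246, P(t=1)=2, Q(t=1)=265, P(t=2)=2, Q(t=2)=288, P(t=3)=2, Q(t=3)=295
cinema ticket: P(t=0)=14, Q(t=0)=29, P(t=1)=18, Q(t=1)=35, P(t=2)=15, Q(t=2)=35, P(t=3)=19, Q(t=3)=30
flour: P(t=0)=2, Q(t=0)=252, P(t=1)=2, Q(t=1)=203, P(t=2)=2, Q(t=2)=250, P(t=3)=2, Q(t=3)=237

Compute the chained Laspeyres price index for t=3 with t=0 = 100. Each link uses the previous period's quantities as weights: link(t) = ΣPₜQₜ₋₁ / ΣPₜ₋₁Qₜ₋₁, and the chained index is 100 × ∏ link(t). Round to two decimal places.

109.85

Link t=0→t=1:
ΣP(t=1)Q(t=0) = 2×246 + 18×29 + 2×252 = 492 + 522 + 504 = 1518
ΣP(t=0)Q(t=0) = 2×246 + 14×29 + 2×252 = 492 + 406 + 504 = 1402
link = 1518/1402 = 1.082739
Link t=1→t=2:
ΣP(t=2)Q(t=1) = 2×265 + 15×35 + 2×203 = 530 + 525 + 406 = 1461
ΣP(t=1)Q(t=1) = 2×265 + 18×35 + 2×203 = 530 + 630 + 406 = 1566
link = 1461/1566 = 0.932950
Link t=2→t=3:
ΣP(t=3)Q(t=2) = 2×288 + 19×35 + 2×250 = 576 + 665 + 500 = 1741
ΣP(t=2)Q(t=2) = 2×288 + 15×35 + 2×250 = 576 + 525 + 500 = 1601
link = 1741/1601 = 1.087445
Chained index = 100 × 1.082739 × 0.932950 × 1.087445 = 109.8474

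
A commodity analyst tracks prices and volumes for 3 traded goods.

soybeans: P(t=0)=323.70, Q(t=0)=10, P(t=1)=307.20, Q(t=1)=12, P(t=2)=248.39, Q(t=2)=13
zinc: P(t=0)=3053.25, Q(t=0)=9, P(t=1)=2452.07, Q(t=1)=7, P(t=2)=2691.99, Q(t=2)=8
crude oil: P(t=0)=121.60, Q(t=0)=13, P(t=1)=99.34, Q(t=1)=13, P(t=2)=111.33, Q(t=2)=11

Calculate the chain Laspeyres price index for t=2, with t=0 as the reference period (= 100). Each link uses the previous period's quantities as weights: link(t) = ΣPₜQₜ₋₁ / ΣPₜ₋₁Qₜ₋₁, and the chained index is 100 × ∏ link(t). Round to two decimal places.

Link t=0→t=1:
ΣP(t=1)Q(t=0) = 307.20×10 + 2452.07×9 + 99.34×13 = 3072 + 22068.63 + 1291.42 = 26432.05
ΣP(t=0)Q(t=0) = 323.70×10 + 3053.25×9 + 121.60×13 = 3237 + 27479.25 + 1580.8 = 32297.05
link = 26432.05/32297.05 = 0.818404
Link t=1→t=2:
ΣP(t=2)Q(t=1) = 248.39×12 + 2691.99×7 + 111.33×13 = 2980.68 + 18843.93 + 1447.29 = 23271.9
ΣP(t=1)Q(t=1) = 307.20×12 + 2452.07×7 + 99.34×13 = 3686.4 + 17164.49 + 1291.42 = 22142.31
link = 23271.9/22142.31 = 1.051015
Chained index = 100 × 0.818404 × 1.051015 = 86.0155

86.02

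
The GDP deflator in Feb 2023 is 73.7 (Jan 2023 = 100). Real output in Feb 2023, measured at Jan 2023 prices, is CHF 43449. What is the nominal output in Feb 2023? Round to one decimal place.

Nominal = Real × (Index/100) = 43449 × (73.7/100)
        = 43449 × 0.737 = 32021.9130

32021.9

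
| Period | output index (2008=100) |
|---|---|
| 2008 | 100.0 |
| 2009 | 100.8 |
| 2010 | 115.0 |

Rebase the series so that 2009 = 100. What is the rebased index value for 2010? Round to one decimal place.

Rebased(2010) = 115.0 / 100.8 × 100 = 114.0873

114.1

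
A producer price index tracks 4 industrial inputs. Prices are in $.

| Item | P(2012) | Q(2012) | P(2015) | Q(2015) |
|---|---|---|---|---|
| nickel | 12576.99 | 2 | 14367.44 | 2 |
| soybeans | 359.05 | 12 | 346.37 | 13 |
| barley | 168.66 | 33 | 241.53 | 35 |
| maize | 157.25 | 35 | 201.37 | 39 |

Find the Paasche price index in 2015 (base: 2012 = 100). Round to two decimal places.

118.37

Paasche price index uses current-period quantities as weights.
ΣP(2015)·Q(2015) = 14367.44×2 + 346.37×13 + 241.53×35 + 201.37×39 = 28734.88 + 4502.81 + 8453.55 + 7853.43 = 49544.67
ΣP(2012)·Q(2015) = 12576.99×2 + 359.05×13 + 168.66×35 + 157.25×39 = 25153.98 + 4667.65 + 5903.1 + 6132.75 = 41857.48
Index = 49544.67 / 41857.48 × 100 = 118.3652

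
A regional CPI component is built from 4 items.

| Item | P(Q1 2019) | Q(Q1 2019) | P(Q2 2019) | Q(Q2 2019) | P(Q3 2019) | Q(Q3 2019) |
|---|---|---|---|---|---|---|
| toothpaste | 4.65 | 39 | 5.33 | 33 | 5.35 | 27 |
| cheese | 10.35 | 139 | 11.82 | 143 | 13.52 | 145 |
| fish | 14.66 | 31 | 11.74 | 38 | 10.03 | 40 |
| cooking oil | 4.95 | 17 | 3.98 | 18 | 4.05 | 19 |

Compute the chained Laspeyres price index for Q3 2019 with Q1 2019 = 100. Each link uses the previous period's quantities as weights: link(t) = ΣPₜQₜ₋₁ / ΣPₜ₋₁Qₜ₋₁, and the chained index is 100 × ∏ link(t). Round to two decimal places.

113.72

Link Q1 2019→Q2 2019:
ΣP(Q2 2019)Q(Q1 2019) = 5.33×39 + 11.82×139 + 11.74×31 + 3.98×17 = 207.87 + 1642.98 + 363.94 + 67.66 = 2282.45
ΣP(Q1 2019)Q(Q1 2019) = 4.65×39 + 10.35×139 + 14.66×31 + 4.95×17 = 181.35 + 1438.65 + 454.46 + 84.15 = 2158.61
link = 2282.45/2158.61 = 1.057370
Link Q2 2019→Q3 2019:
ΣP(Q3 2019)Q(Q2 2019) = 5.35×33 + 13.52×143 + 10.03×38 + 4.05×18 = 176.55 + 1933.36 + 381.14 + 72.9 = 2563.95
ΣP(Q2 2019)Q(Q2 2019) = 5.33×33 + 11.82×143 + 11.74×38 + 3.98×18 = 175.89 + 1690.26 + 446.12 + 71.64 = 2383.91
link = 2563.95/2383.91 = 1.075523
Chained index = 100 × 1.057370 × 1.075523 = 113.7226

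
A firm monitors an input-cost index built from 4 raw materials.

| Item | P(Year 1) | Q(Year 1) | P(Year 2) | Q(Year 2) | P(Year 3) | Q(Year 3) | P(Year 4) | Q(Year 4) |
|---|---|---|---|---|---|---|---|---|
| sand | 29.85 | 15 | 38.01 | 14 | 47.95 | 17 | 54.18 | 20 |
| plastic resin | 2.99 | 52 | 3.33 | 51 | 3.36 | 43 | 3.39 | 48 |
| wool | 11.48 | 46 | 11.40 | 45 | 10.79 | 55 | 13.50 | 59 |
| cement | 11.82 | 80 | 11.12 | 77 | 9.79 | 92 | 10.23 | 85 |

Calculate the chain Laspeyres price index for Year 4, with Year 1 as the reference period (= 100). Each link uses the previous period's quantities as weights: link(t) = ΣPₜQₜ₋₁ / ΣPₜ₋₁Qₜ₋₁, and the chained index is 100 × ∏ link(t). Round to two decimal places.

117.04

Link Year 1→Year 2:
ΣP(Year 2)Q(Year 1) = 38.01×15 + 3.33×52 + 11.40×46 + 11.12×80 = 570.15 + 173.16 + 524.4 + 889.6 = 2157.31
ΣP(Year 1)Q(Year 1) = 29.85×15 + 2.99×52 + 11.48×46 + 11.82×80 = 447.75 + 155.48 + 528.08 + 945.6 = 2076.91
link = 2157.31/2076.91 = 1.038711
Link Year 2→Year 3:
ΣP(Year 3)Q(Year 2) = 47.95×14 + 3.36×51 + 10.79×45 + 9.79×77 = 671.3 + 171.36 + 485.55 + 753.83 = 2082.04
ΣP(Year 2)Q(Year 2) = 38.01×14 + 3.33×51 + 11.40×45 + 11.12×77 = 532.14 + 169.83 + 513 + 856.24 = 2071.21
link = 2082.04/2071.21 = 1.005229
Link Year 3→Year 4:
ΣP(Year 4)Q(Year 3) = 54.18×17 + 3.39×43 + 13.50×55 + 10.23×92 = 921.06 + 145.77 + 742.5 + 941.16 = 2750.49
ΣP(Year 3)Q(Year 3) = 47.95×17 + 3.36×43 + 10.79×55 + 9.79×92 = 815.15 + 144.48 + 593.45 + 900.68 = 2453.76
link = 2750.49/2453.76 = 1.120929
Chained index = 100 × 1.038711 × 1.005229 × 1.120929 = 117.0409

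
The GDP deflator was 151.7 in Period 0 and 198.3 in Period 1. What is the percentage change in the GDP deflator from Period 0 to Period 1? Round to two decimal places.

30.72%

Change = (198.3 − 151.7) / 151.7 × 100
       = 46.6 / 151.7 × 100 = 30.7185%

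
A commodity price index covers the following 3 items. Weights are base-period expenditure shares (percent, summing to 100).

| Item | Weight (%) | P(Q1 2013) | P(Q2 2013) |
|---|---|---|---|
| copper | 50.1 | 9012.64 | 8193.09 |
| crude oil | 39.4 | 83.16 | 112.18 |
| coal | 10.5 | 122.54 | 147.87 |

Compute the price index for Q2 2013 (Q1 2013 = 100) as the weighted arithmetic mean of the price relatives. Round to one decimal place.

111.4

copper: 50.1 × (8193.09/9012.64) = 50.1 × 0.909067 = 45.5442
crude oil: 39.4 × (112.18/83.16) = 39.4 × 1.348966 = 53.1493
coal: 10.5 × (147.87/122.54) = 10.5 × 1.206708 = 12.6704
Index = Σ wᵢ·(p₁ᵢ/p₀ᵢ) = 45.5442 + 53.1493 + 12.6704 = 111.3639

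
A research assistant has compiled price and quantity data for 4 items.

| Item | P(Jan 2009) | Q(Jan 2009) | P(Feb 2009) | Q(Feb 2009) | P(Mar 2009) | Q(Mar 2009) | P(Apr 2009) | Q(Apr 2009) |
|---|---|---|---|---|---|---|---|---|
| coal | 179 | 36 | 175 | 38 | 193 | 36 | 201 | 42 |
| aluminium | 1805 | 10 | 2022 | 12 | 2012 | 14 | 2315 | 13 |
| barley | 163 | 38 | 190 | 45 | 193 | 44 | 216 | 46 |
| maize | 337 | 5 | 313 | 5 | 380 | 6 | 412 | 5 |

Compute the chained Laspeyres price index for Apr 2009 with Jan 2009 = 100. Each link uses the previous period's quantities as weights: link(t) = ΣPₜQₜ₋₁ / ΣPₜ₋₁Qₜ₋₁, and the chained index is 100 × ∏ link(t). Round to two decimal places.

Link Jan 2009→Feb 2009:
ΣP(Feb 2009)Q(Jan 2009) = 175×36 + 2022×10 + 190×38 + 313×5 = 6300 + 20220 + 7220 + 1565 = 35305
ΣP(Jan 2009)Q(Jan 2009) = 179×36 + 1805×10 + 163×38 + 337×5 = 6444 + 18050 + 6194 + 1685 = 32373
link = 35305/32373 = 1.090569
Link Feb 2009→Mar 2009:
ΣP(Mar 2009)Q(Feb 2009) = 193×38 + 2012×12 + 193×45 + 380×5 = 7334 + 24144 + 8685 + 1900 = 42063
ΣP(Feb 2009)Q(Feb 2009) = 175×38 + 2022×12 + 190×45 + 313×5 = 6650 + 24264 + 8550 + 1565 = 41029
link = 42063/41029 = 1.025202
Link Mar 2009→Apr 2009:
ΣP(Apr 2009)Q(Mar 2009) = 201×36 + 2315×14 + 216×44 + 412×6 = 7236 + 32410 + 9504 + 2472 = 51622
ΣP(Mar 2009)Q(Mar 2009) = 193×36 + 2012×14 + 193×44 + 380×6 = 6948 + 28168 + 8492 + 2280 = 45888
link = 51622/45888 = 1.124956
Chained index = 100 × 1.090569 × 1.025202 × 1.124956 = 125.7761

125.78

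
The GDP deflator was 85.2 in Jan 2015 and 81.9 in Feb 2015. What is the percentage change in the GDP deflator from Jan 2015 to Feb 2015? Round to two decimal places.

-3.87%

Change = (81.9 − 85.2) / 85.2 × 100
       = -3.3 / 85.2 × 100 = -3.8732%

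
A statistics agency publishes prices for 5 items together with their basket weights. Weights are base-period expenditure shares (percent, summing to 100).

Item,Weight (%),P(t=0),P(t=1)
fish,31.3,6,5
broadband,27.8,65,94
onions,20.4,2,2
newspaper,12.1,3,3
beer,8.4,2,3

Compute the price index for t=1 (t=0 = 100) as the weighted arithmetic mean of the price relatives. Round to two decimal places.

fish: 31.3 × (5/6) = 31.3 × 0.833333 = 26.0833
broadband: 27.8 × (94/65) = 27.8 × 1.446154 = 40.2031
onions: 20.4 × (2/2) = 20.4 × 1.000000 = 20.4000
newspaper: 12.1 × (3/3) = 12.1 × 1.000000 = 12.1000
beer: 8.4 × (3/2) = 8.4 × 1.500000 = 12.6000
Index = Σ wᵢ·(p₁ᵢ/p₀ᵢ) = 26.0833 + 40.2031 + 20.4000 + 12.1000 + 12.6000 = 111.3864

111.39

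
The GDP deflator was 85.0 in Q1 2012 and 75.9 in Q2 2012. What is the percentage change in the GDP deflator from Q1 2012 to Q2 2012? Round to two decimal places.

-10.71%

Change = (75.9 − 85.0) / 85.0 × 100
       = -9.1 / 85.0 × 100 = -10.7059%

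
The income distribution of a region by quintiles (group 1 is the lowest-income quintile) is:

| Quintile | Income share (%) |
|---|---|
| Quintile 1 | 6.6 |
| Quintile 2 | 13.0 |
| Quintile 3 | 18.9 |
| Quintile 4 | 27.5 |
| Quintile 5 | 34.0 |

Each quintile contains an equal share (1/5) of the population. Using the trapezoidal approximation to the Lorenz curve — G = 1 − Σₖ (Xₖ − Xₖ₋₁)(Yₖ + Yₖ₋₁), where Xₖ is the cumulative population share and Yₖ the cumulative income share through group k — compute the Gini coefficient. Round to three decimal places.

Cumulative income shares Yₖ: 0.0660, 0.1960, 0.3850, 0.6600, 1.0000
Σ (Xₖ−Xₖ₋₁)(Yₖ+Yₖ₋₁) = (1/5)(0.0660+0.0000) + (1/5)(0.1960+0.0660) + (1/5)(0.3850+0.1960) + (1/5)(0.6600+0.3850) + (1/5)(1.0000+0.6600)
  = 0.0132 + 0.0524 + 0.1162 + 0.2090 + 0.3320 = 0.7228
G = 1 − 0.7228 = 0.2772

0.277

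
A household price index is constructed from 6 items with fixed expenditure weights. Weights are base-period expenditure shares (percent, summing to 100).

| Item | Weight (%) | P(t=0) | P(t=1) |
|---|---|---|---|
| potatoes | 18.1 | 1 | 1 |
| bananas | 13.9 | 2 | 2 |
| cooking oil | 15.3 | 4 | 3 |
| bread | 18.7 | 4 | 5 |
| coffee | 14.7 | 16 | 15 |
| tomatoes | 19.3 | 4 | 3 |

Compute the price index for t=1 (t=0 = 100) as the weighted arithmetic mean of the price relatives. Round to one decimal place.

potatoes: 18.1 × (1/1) = 18.1 × 1.000000 = 18.1000
bananas: 13.9 × (2/2) = 13.9 × 1.000000 = 13.9000
cooking oil: 15.3 × (3/4) = 15.3 × 0.750000 = 11.4750
bread: 18.7 × (5/4) = 18.7 × 1.250000 = 23.3750
coffee: 14.7 × (15/16) = 14.7 × 0.937500 = 13.7812
tomatoes: 19.3 × (3/4) = 19.3 × 0.750000 = 14.4750
Index = Σ wᵢ·(p₁ᵢ/p₀ᵢ) = 18.1000 + 13.9000 + 11.4750 + 23.3750 + 13.7812 + 14.4750 = 95.1063

95.1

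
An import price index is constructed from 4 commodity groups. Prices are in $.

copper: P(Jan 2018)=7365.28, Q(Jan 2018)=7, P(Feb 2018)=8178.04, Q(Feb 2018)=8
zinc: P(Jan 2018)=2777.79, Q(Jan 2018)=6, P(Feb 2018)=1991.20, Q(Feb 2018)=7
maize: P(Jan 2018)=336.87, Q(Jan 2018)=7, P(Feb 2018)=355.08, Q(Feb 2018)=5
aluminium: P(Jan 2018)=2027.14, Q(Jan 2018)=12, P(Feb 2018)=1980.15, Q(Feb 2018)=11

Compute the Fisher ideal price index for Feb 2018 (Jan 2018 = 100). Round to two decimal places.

Laspeyres component (base-period weights):
ΣP(Feb 2018)Q(Jan 2018) = 8178.04×7 + 1991.20×6 + 355.08×7 + 1980.15×12 = 57246.28 + 11947.2 + 2485.56 + 23761.8 = 95440.84
ΣP(Jan 2018)Q(Jan 2018) = 7365.28×7 + 2777.79×6 + 336.87×7 + 2027.14×12 = 51556.96 + 16666.74 + 2358.09 + 24325.68 = 94907.47
L = 95440.84 / 94907.47 × 100 = 100.5620
Paasche component (current-period weights):
ΣP(Feb 2018)Q(Feb 2018) = 8178.04×8 + 1991.20×7 + 355.08×5 + 1980.15×11 = 65424.32 + 13938.4 + 1775.4 + 21781.65 = 102919.77
ΣP(Jan 2018)Q(Feb 2018) = 7365.28×8 + 2777.79×7 + 336.87×5 + 2027.14×11 = 58922.24 + 19444.53 + 1684.35 + 22298.54 = 102349.66
P = 102919.77 / 102349.66 × 100 = 100.5570
Fisher = √(L × P) = √(100.5620 × 100.5570) = 100.5595

100.56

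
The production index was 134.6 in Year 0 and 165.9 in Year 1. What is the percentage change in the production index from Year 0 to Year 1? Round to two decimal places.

Change = (165.9 − 134.6) / 134.6 × 100
       = 31.3 / 134.6 × 100 = 23.2541%

23.25%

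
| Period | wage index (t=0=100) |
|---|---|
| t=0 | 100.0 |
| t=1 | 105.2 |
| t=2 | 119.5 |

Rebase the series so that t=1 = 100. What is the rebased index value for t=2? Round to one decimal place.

113.6

Rebased(t=2) = 119.5 / 105.2 × 100 = 113.5932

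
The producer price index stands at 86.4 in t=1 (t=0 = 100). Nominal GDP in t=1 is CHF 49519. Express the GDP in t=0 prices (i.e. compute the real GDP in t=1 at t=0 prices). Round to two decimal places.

57313.66

Real = Nominal ÷ (Index/100) = 49519 ÷ (86.4/100)
     = 49519 ÷ 0.864 = 57313.6574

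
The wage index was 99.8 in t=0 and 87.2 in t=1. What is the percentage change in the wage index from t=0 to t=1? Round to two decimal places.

Change = (87.2 − 99.8) / 99.8 × 100
       = -12.6 / 99.8 × 100 = -12.6253%

-12.63%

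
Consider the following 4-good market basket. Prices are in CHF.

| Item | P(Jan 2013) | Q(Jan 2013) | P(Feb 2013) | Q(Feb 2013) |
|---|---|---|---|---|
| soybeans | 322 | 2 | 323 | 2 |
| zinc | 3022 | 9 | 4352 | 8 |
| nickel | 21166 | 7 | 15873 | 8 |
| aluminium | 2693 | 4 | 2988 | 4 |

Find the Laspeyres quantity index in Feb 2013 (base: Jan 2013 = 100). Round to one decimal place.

109.7

Laspeyres quantity index uses base-period prices as weights.
ΣP(Jan 2013)·Q(Feb 2013) = 322×2 + 3022×8 + 21166×8 + 2693×4 = 644 + 24176 + 169328 + 10772 = 204920
ΣP(Jan 2013)·Q(Jan 2013) = 322×2 + 3022×9 + 21166×7 + 2693×4 = 644 + 27198 + 148162 + 10772 = 186776
Index = 204920 / 186776 × 100 = 109.7143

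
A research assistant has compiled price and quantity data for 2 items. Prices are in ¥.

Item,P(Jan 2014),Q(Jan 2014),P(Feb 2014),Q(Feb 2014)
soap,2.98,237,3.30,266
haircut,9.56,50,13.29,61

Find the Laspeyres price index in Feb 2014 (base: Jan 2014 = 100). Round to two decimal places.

122.15

Laspeyres price index uses base-period quantities as weights.
ΣP(Feb 2014)·Q(Jan 2014) = 3.30×237 + 13.29×50 = 782.1 + 664.5 = 1446.6
ΣP(Jan 2014)·Q(Jan 2014) = 2.98×237 + 9.56×50 = 706.26 + 478 = 1184.26
Index = 1446.6 / 1184.26 × 100 = 122.1522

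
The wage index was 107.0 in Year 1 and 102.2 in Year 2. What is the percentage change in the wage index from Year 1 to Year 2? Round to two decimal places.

-4.49%

Change = (102.2 − 107.0) / 107.0 × 100
       = -4.8 / 107.0 × 100 = -4.4860%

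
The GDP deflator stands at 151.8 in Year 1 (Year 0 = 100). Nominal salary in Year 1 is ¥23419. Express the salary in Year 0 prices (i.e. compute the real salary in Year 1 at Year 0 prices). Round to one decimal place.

Real = Nominal ÷ (Index/100) = 23419 ÷ (151.8/100)
     = 23419 ÷ 1.518 = 15427.5362

15427.5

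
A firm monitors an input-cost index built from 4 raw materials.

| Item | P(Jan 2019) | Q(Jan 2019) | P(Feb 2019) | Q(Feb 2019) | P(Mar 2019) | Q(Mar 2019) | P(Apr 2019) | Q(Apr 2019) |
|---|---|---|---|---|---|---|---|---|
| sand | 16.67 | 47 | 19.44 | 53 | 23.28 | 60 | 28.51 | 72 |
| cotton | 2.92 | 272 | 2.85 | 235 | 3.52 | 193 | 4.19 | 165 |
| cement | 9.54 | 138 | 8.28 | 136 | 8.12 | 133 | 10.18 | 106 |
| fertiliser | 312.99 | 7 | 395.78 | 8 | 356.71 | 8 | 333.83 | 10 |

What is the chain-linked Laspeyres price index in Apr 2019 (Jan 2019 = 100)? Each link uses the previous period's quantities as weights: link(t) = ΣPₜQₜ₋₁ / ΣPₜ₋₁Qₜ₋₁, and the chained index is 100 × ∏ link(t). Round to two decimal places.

120.49

Link Jan 2019→Feb 2019:
ΣP(Feb 2019)Q(Jan 2019) = 19.44×47 + 2.85×272 + 8.28×138 + 395.78×7 = 913.68 + 775.2 + 1142.64 + 2770.46 = 5601.98
ΣP(Jan 2019)Q(Jan 2019) = 16.67×47 + 2.92×272 + 9.54×138 + 312.99×7 = 783.49 + 794.24 + 1316.52 + 2190.93 = 5085.18
link = 5601.98/5085.18 = 1.101629
Link Feb 2019→Mar 2019:
ΣP(Mar 2019)Q(Feb 2019) = 23.28×53 + 3.52×235 + 8.12×136 + 356.71×8 = 1233.84 + 827.2 + 1104.32 + 2853.68 = 6019.04
ΣP(Feb 2019)Q(Feb 2019) = 19.44×53 + 2.85×235 + 8.28×136 + 395.78×8 = 1030.32 + 669.75 + 1126.08 + 3166.24 = 5992.39
link = 6019.04/5992.39 = 1.004447
Link Mar 2019→Apr 2019:
ΣP(Apr 2019)Q(Mar 2019) = 28.51×60 + 4.19×193 + 10.18×133 + 333.83×8 = 1710.6 + 808.67 + 1353.94 + 2670.64 = 6543.85
ΣP(Mar 2019)Q(Mar 2019) = 23.28×60 + 3.52×193 + 8.12×133 + 356.71×8 = 1396.8 + 679.36 + 1079.96 + 2853.68 = 6009.8
link = 6543.85/6009.8 = 1.088863
Chained index = 100 × 1.101629 × 1.004447 × 1.088863 = 120.4858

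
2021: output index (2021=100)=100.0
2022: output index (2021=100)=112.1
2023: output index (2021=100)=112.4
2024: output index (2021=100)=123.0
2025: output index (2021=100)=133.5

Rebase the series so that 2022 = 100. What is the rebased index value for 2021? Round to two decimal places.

89.21

Rebased(2021) = 100.0 / 112.1 × 100 = 89.2061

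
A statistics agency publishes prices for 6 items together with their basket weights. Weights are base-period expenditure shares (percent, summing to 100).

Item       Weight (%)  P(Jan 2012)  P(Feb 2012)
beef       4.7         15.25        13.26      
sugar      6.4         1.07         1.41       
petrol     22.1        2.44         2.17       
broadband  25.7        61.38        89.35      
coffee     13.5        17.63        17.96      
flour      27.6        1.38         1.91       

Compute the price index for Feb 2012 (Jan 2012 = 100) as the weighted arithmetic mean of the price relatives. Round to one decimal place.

beef: 4.7 × (13.26/15.25) = 4.7 × 0.869508 = 4.0867
sugar: 6.4 × (1.41/1.07) = 6.4 × 1.317757 = 8.4336
petrol: 22.1 × (2.17/2.44) = 22.1 × 0.889344 = 19.6545
broadband: 25.7 × (89.35/61.38) = 25.7 × 1.455686 = 37.4111
coffee: 13.5 × (17.96/17.63) = 13.5 × 1.018718 = 13.7527
flour: 27.6 × (1.91/1.38) = 27.6 × 1.384058 = 38.2000
Index = Σ wᵢ·(p₁ᵢ/p₀ᵢ) = 4.0867 + 8.4336 + 19.6545 + 37.4111 + 13.7527 + 38.2000 = 121.5387

121.5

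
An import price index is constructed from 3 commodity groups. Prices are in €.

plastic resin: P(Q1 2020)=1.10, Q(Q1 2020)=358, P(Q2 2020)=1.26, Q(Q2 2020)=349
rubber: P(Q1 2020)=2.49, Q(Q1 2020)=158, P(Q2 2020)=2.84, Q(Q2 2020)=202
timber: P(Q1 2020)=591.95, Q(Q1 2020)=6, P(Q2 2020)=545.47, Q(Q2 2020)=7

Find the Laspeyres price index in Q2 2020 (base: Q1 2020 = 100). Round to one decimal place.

Laspeyres price index uses base-period quantities as weights.
ΣP(Q2 2020)·Q(Q1 2020) = 1.26×358 + 2.84×158 + 545.47×6 = 451.08 + 448.72 + 3272.82 = 4172.62
ΣP(Q1 2020)·Q(Q1 2020) = 1.10×358 + 2.49×158 + 591.95×6 = 393.8 + 393.42 + 3551.7 = 4338.92
Index = 4172.62 / 4338.92 × 100 = 96.1672

96.2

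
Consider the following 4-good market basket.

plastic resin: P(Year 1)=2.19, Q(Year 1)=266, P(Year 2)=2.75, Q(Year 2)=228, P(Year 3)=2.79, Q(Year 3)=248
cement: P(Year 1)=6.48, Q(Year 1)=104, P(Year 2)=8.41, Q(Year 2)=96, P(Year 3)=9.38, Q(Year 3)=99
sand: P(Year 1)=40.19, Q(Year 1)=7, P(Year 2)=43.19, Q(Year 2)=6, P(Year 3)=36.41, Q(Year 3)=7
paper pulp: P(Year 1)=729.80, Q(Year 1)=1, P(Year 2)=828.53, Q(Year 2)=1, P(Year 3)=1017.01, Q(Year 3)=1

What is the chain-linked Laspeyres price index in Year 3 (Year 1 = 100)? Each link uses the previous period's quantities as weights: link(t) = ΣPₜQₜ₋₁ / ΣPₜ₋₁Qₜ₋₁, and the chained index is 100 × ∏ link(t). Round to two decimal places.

132.67

Link Year 1→Year 2:
ΣP(Year 2)Q(Year 1) = 2.75×266 + 8.41×104 + 43.19×7 + 828.53×1 = 731.5 + 874.64 + 302.33 + 828.53 = 2737
ΣP(Year 1)Q(Year 1) = 2.19×266 + 6.48×104 + 40.19×7 + 729.80×1 = 582.54 + 673.92 + 281.33 + 729.8 = 2267.59
link = 2737/2267.59 = 1.207008
Link Year 2→Year 3:
ΣP(Year 3)Q(Year 2) = 2.79×228 + 9.38×96 + 36.41×6 + 1017.01×1 = 636.12 + 900.48 + 218.46 + 1017.01 = 2772.07
ΣP(Year 2)Q(Year 2) = 2.75×228 + 8.41×96 + 43.19×6 + 828.53×1 = 627 + 807.36 + 259.14 + 828.53 = 2522.03
link = 2772.07/2522.03 = 1.099142
Chained index = 100 × 1.207008 × 1.099142 = 132.6674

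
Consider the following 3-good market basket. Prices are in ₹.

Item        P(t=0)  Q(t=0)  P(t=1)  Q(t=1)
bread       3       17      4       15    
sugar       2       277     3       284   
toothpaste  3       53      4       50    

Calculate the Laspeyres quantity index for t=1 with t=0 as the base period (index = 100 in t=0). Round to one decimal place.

Laspeyres quantity index uses base-period prices as weights.
ΣP(t=0)·Q(t=1) = 3×15 + 2×284 + 3×50 = 45 + 568 + 150 = 763
ΣP(t=0)·Q(t=0) = 3×17 + 2×277 + 3×53 = 51 + 554 + 159 = 764
Index = 763 / 764 × 100 = 99.8691

99.9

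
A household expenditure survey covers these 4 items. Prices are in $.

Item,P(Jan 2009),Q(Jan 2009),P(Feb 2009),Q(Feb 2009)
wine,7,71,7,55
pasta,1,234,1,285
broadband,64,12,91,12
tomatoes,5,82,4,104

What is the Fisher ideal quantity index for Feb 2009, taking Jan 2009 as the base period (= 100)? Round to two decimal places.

Laspeyres component (base-period weights):
ΣP(Jan 2009)Q(Feb 2009) = 7×55 + 1×285 + 64×12 + 5×104 = 385 + 285 + 768 + 520 = 1958
ΣP(Jan 2009)Q(Jan 2009) = 7×71 + 1×234 + 64×12 + 5×82 = 497 + 234 + 768 + 410 = 1909
L = 1958 / 1909 × 100 = 102.5668
Paasche component (current-period weights):
ΣP(Feb 2009)Q(Feb 2009) = 7×55 + 1×285 + 91×12 + 4×104 = 385 + 285 + 1092 + 416 = 2178
ΣP(Feb 2009)Q(Jan 2009) = 7×71 + 1×234 + 91×12 + 4×82 = 497 + 234 + 1092 + 328 = 2151
P = 2178 / 2151 × 100 = 101.2552
Fisher = √(L × P) = √(102.5668 × 101.2552) = 101.9089

101.91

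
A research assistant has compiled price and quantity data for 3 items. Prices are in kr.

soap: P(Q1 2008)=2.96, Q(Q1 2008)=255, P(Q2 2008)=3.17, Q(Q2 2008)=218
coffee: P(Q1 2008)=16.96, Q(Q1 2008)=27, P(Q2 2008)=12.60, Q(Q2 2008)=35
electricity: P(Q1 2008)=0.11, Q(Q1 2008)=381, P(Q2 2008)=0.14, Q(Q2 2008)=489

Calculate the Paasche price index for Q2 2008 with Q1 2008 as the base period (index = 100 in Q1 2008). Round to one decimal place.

Paasche price index uses current-period quantities as weights.
ΣP(Q2 2008)·Q(Q2 2008) = 3.17×218 + 12.60×35 + 0.14×489 = 691.06 + 441 + 68.46 = 1200.52
ΣP(Q1 2008)·Q(Q2 2008) = 2.96×218 + 16.96×35 + 0.11×489 = 645.28 + 593.6 + 53.79 = 1292.67
Index = 1200.52 / 1292.67 × 100 = 92.8713

92.9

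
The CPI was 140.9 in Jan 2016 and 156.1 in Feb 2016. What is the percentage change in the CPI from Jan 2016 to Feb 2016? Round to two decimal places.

Change = (156.1 − 140.9) / 140.9 × 100
       = 15.2 / 140.9 × 100 = 10.7878%

10.79%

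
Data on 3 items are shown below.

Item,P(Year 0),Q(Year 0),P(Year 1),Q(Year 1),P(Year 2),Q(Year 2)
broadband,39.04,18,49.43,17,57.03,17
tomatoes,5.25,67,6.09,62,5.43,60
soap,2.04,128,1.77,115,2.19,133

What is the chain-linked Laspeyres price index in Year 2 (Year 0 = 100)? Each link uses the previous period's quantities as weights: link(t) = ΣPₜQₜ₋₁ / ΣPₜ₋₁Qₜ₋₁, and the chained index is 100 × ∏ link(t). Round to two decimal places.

127.00

Link Year 0→Year 1:
ΣP(Year 1)Q(Year 0) = 49.43×18 + 6.09×67 + 1.77×128 = 889.74 + 408.03 + 226.56 = 1524.33
ΣP(Year 0)Q(Year 0) = 39.04×18 + 5.25×67 + 2.04×128 = 702.72 + 351.75 + 261.12 = 1315.59
link = 1524.33/1315.59 = 1.158666
Link Year 1→Year 2:
ΣP(Year 2)Q(Year 1) = 57.03×17 + 5.43×62 + 2.19×115 = 969.51 + 336.66 + 251.85 = 1558.02
ΣP(Year 1)Q(Year 1) = 49.43×17 + 6.09×62 + 1.77×115 = 840.31 + 377.58 + 203.55 = 1421.44
link = 1558.02/1421.44 = 1.096086
Chained index = 100 × 1.158666 × 1.096086 = 126.9998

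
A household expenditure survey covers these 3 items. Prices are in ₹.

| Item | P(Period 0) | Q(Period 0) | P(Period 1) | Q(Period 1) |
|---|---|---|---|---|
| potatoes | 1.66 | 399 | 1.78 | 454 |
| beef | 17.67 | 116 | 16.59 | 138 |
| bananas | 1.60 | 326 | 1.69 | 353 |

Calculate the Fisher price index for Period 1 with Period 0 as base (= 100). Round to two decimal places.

Laspeyres component (base-period weights):
ΣP(Period 1)Q(Period 0) = 1.78×399 + 16.59×116 + 1.69×326 = 710.22 + 1924.44 + 550.94 = 3185.6
ΣP(Period 0)Q(Period 0) = 1.66×399 + 17.67×116 + 1.60×326 = 662.34 + 2049.72 + 521.6 = 3233.66
L = 3185.6 / 3233.66 × 100 = 98.5138
Paasche component (current-period weights):
ΣP(Period 1)Q(Period 1) = 1.78×454 + 16.59×138 + 1.69×353 = 808.12 + 2289.42 + 596.57 = 3694.11
ΣP(Period 0)Q(Period 1) = 1.66×454 + 17.67×138 + 1.60×353 = 753.64 + 2438.46 + 564.8 = 3756.9
P = 3694.11 / 3756.9 × 100 = 98.3287
Fisher = √(L × P) = √(98.5138 × 98.3287) = 98.4212

98.42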